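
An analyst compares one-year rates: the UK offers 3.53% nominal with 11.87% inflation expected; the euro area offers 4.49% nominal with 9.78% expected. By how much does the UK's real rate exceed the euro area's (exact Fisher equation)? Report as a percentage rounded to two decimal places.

-2.64%

The UK: (1 + 0.0353)/(1 + 0.1187) − 1 = -7.4551%
The euro area: (1 + 0.0449)/(1 + 0.0978) − 1 = -4.8187%
Differential = -7.4551% − (-4.8187%) = -2.6364% → -2.64%.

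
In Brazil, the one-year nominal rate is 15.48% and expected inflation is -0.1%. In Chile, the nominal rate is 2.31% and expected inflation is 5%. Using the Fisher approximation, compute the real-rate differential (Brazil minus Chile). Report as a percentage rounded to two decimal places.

18.27%

Brazil: 15.48% − (-0.1%) = 15.580%
Chile: 2.31% − 5% = -2.690%
Differential = 18.270% → 18.27%.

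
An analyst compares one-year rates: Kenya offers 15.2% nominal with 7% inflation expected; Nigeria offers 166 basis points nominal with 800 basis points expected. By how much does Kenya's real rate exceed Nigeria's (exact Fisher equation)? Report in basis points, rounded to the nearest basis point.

Kenya: (1 + 0.1520)/(1 + 0.0700) − 1 = 7.6636%
Nigeria: (1 + 0.0166)/(1 + 0.0800) − 1 = -5.8704%
Differential = 7.6636% − (-5.8704%) = 13.5339% → 1353 basis points.

1353 basis points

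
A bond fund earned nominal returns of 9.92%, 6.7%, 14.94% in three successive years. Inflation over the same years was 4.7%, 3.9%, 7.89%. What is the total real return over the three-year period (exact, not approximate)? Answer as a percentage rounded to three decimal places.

Nominal growth factor = 1.0992 × 1.0670 × 1.1494 = 1.348070
Price-level growth factor = 1.0470 × 1.0390 × 1.0789 = 1.173663
Real growth factor = 1.348070 / 1.173663 = 1.148600
Total real return = 1.148600 − 1 → 14.860%.

14.860%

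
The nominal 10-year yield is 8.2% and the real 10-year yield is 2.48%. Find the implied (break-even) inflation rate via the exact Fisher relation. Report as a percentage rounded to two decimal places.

(1 + π) = (1 + i)/(1 + r) = 1.08200 / 1.02480 = 1.055816
Break-even inflation = 1.055816 − 1 → 5.58%.

5.58%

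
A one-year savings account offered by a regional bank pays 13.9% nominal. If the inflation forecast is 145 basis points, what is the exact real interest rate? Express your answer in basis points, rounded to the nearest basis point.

1227 basis points

By the Fisher equation, 1 + r = (1 + i)/(1 + π).
1 + r = 1.13900 / 1.01450 = 1.122721
r = 1.122721 − 1 = 12.2721%, i.e. 1227 basis points.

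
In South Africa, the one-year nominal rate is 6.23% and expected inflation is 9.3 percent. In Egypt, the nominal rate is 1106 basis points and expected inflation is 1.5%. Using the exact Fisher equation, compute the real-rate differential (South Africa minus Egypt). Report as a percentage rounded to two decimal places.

South Africa: (1 + 0.0623)/(1 + 0.0930) − 1 = -2.8088%
Egypt: (1 + 0.1106)/(1 + 0.0150) − 1 = 9.4187%
Differential = -2.8088% − 9.4187% = -12.2275% → -12.23%.

-12.23%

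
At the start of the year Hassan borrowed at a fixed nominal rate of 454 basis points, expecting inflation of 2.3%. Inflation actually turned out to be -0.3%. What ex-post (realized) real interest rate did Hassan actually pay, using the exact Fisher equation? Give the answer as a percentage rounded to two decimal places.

4.85%

Ex-post: (1 + 0.0454)/(1 − 0.0030) − 1 = 4.8546%
So the realized real rate is 4.85%.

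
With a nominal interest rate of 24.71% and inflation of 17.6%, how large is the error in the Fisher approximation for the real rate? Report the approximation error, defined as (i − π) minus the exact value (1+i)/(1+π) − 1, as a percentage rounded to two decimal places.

Approximate: r ≈ 24.710% − 17.600% = 7.1100%
Exact: (1 + 0.2471)/(1 + 0.1760) − 1 = 6.0459%
Error = 7.1100% − 6.0459% = 1.0641% → 1.06%.

1.06%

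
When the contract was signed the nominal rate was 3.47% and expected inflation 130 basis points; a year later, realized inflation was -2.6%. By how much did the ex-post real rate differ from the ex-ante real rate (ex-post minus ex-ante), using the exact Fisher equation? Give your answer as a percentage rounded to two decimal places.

4.09%

Ex-ante: (1 + 0.0347)/(1 + 0.0130) − 1 = 2.1422%
Ex-post: (1 + 0.0347)/(1 − 0.0260) − 1 = 6.2320%
Difference (ex-post − ex-ante) = 4.0899% → 4.09%.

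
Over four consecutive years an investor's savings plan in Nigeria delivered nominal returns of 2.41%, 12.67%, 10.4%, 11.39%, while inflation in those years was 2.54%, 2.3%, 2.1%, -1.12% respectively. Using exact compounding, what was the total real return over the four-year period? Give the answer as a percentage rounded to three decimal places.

Compound the nominal returns: 1.0241 × 1.1267 × 1.1040 × 1.1139 = 1.418946.
Compound inflation: 1.0254 × 1.0230 × 1.0210 × 0.9888 = 1.059018.
Deflate: 1.418946 / 1.059018 = 1.339870.
Total real return = 1.339870 − 1 → 33.987%.

33.987%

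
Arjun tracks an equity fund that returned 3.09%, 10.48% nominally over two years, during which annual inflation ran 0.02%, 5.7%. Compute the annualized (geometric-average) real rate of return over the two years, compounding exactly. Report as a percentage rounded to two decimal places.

3.79%

Compound the nominal returns: 1.0309 × 1.1048 = 1.13893832.
Compound inflation: 1.0002 × 1.0570 = 1.05721140.
Deflate: 1.13893832 / 1.05721140 = 1.07730424.
Annualized real rate = 1.07730424^(1/2) − 1 = 3.7933% → 3.79%.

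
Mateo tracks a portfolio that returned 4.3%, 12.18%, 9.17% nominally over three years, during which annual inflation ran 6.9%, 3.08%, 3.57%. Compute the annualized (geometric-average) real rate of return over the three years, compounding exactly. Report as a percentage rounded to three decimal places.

3.826%

Compound the nominal returns: 1.0430 × 1.1218 × 1.0917 = 1.27732983.
Compound inflation: 1.0690 × 1.0308 × 1.0357 = 1.14126393.
Deflate: 1.27732983 / 1.14126393 = 1.11922387.
Annualized real rate = 1.11922387^(1/3) − 1 = 3.8259% → 3.826%.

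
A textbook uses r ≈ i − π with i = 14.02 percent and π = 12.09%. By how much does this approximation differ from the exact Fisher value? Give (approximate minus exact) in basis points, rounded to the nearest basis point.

21 basis points

Approximate: r ≈ 14.020% − 12.090% = 1.9300%
Exact: (1 + 0.1402)/(1 + 0.1209) − 1 = 1.7218%
Error = 1.9300% − 1.7218% = 0.2082% → 21 basis points.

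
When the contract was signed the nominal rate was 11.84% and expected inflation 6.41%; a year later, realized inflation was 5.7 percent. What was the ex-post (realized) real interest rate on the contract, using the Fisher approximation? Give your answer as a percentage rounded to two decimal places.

Ex-post: 11.84% − 5.7% = 6.140%
So the realized real rate is 6.14%.

6.14%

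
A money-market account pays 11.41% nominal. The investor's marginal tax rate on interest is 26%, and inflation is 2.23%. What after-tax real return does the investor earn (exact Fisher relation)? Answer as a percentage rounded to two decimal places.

6.08%

After-tax nominal return = 11.41% × (1 − 0.26) = 8.4434%.
1 + r = 1.084434 / 1.02230 = 1.060779
After-tax real rate = 1.060779 − 1 → 6.08%.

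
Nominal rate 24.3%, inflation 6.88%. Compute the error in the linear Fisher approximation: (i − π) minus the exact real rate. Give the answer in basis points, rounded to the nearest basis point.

112 basis points

Approximate: r ≈ 24.300% − 6.880% = 17.4200%
Exact: (1 + 0.2430)/(1 + 0.0688) − 1 = 16.2987%
Error = 17.4200% − 16.2987% = 1.1213% → 112 basis points.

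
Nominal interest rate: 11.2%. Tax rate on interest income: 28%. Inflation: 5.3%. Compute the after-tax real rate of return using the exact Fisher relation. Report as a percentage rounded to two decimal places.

2.62%

After-tax nominal return = 11.2% × (1 − 0.28) = 8.0640%.
1 + r = 1.08064 / 1.05300 = 1.026249
After-tax real rate = 1.026249 − 1 → 2.62%.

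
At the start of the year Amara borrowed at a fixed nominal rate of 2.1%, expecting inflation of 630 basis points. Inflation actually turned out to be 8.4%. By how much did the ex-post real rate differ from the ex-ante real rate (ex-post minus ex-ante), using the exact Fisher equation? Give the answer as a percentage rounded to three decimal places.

Ex-ante: (1 + 0.0210)/(1 + 0.0630) − 1 = -3.9511%
Ex-post: (1 + 0.0210)/(1 + 0.0840) − 1 = -5.8118%
Difference (ex-post − ex-ante) = -1.8607% → -1.861%.

-1.861%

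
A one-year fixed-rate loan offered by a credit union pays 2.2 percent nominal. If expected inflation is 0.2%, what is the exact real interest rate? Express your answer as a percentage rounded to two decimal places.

By the Fisher identity, 1 + r = (1 + i)/(1 + π).
1 + r = 1.02200 / 1.00200 = 1.019960
r = 1.019960 − 1 = 1.9960%, i.e. 2.00%.

2.00%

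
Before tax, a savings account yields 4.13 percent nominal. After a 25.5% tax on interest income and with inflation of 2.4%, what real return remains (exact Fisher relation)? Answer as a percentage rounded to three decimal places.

0.661%

After-tax nominal return = 4.13% × (1 − 0.255) = 3.07685%.
1 + r = 1.0307685 / 1.02400 = 1.006610
After-tax real rate = 1.006610 − 1 → 0.661%.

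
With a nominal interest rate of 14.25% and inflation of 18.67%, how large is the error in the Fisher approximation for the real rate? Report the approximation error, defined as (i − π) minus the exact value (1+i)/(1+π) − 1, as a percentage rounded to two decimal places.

-0.70%

Approximate: r ≈ 14.250% − 18.670% = -4.4200%
Exact: (1 + 0.1425)/(1 + 0.1867) − 1 = -3.7246%
Error = -4.4200% − (-3.7246%) = -0.6954% → -0.70%.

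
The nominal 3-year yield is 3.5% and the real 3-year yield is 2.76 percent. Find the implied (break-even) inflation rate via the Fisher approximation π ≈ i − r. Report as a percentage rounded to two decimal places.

π ≈ i − r = 3.5% − 2.76% → 0.74%.

0.74%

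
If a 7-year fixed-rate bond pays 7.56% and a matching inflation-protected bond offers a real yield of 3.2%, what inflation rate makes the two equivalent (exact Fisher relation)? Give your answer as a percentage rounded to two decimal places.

4.22%

(1 + π) = (1 + i)/(1 + r) = 1.07560 / 1.03200 = 1.042248
Break-even inflation = 1.042248 − 1 → 4.22%.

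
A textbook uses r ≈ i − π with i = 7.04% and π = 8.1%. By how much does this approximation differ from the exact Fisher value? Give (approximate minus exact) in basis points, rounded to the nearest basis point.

Approximate: r ≈ 7.040% − 8.100% = -1.0600%
Exact: (1 + 0.0704)/(1 + 0.0810) − 1 = -0.9806%
Error = -1.0600% − (-0.9806%) = -0.0794% → -8 basis points.

-8 basis points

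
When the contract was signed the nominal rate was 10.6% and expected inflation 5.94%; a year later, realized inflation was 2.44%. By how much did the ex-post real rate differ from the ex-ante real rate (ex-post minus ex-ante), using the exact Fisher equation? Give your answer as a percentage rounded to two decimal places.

Ex-ante: (1 + 0.1060)/(1 + 0.0594) − 1 = 4.3987%
Ex-post: (1 + 0.1060)/(1 + 0.0244) − 1 = 7.9656%
Difference (ex-post − ex-ante) = 3.5669% → 3.57%.

3.57%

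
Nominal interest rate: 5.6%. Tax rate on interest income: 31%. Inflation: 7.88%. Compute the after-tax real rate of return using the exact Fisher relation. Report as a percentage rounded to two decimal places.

-3.72%

After-tax nominal return = 5.6% × (1 − 0.31) = 3.8640%.
1 + r = 1.03864 / 1.07880 = 0.962773
After-tax real rate = 0.962773 − 1 → -3.72%.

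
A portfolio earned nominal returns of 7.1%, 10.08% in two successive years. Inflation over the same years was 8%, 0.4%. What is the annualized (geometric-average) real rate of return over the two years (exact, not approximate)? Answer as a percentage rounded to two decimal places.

Compound the nominal returns: 1.0710 × 1.1008 = 1.17895680.
Compound inflation: 1.0800 × 1.0040 = 1.08432000.
Deflate: 1.17895680 / 1.08432000 = 1.08727756.
Annualized real rate = 1.08727756^(1/2) − 1 = 4.2726% → 4.27%.

4.27%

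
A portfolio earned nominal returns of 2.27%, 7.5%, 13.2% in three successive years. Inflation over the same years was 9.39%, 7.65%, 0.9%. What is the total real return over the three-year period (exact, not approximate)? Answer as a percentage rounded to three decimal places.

Nominal growth factor = 1.0227 × 1.0750 × 1.1320 = 1.244524
Price-level growth factor = 1.0939 × 1.0765 × 1.0090 = 1.188182
Real growth factor = 1.244524 / 1.188182 = 1.047419
Total real return = 1.047419 − 1 → 4.742%.

4.742%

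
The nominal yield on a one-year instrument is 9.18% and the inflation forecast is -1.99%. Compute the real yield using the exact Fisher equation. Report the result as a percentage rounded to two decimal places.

By the Fisher relation, 1 + r = (1 + i)/(1 + π).
1 + r = 1.09180 / 0.98010 = 1.113968
r = 1.113968 − 1 = 11.3968%, i.e. 11.40%.

11.40%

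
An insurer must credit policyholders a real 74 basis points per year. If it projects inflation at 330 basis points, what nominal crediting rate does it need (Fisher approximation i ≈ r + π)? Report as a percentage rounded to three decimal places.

i ≈ r + π = 0.74% + 3.3% = 4.040%.

4.040%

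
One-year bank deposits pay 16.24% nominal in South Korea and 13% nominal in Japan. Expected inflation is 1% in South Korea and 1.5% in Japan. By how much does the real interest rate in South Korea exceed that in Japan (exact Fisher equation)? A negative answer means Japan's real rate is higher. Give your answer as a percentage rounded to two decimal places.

South Korea: (1 + 0.1624)/(1 + 0.0100) − 1 = 15.0891%
Japan: (1 + 0.1300)/(1 + 0.0150) − 1 = 11.3300%
Differential = 15.0891% − 11.3300% = 3.7591% → 3.76%.

3.76%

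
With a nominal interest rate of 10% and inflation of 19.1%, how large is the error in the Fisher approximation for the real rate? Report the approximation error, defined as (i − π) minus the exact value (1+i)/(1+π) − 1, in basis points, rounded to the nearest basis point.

Approximate: r ≈ 10.000% − 19.100% = -9.1000%
Exact: (1 + 0.1000)/(1 + 0.1910) − 1 = -7.6406%
Error = -9.1000% − (-7.6406%) = -1.4594% → -146 basis points.

-146 basis points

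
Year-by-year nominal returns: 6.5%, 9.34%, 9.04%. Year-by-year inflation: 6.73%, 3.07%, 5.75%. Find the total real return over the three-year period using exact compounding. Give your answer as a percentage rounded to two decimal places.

9.15%

Nominal growth factor = 1.0650 × 1.0934 × 1.0904 = 1.269739
Price-level growth factor = 1.0673 × 1.0307 × 1.0575 = 1.163320
Real growth factor = 1.269739 / 1.163320 = 1.091479
Total real return = 1.091479 − 1 → 9.15%.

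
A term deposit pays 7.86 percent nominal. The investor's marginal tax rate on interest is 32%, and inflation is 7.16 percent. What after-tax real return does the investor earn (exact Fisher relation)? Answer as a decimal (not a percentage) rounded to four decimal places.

-0.0169

After-tax nominal return = 7.86% × (1 − 0.32) = 5.3448%.
1 + r = 1.053448 / 1.07160 = 0.983061
After-tax real rate = 0.983061 − 1 → -0.0169.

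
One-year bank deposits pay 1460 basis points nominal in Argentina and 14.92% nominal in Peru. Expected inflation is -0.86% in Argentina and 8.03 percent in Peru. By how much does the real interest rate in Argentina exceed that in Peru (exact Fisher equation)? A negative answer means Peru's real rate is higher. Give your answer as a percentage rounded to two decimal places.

9.22%

Argentina: (1 + 0.1460)/(1 − 0.0086) − 1 = 15.5941%
Peru: (1 + 0.1492)/(1 + 0.0803) − 1 = 6.3779%
Differential = 15.5941% − 6.3779% = 9.2163% → 9.22%.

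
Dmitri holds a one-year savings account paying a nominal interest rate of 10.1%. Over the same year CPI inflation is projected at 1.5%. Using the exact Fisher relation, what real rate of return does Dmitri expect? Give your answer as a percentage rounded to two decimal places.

8.47%

By the Fisher relation, 1 + r = (1 + i)/(1 + π).
1 + r = 1.10100 / 1.01500 = 1.084729
r = 1.084729 − 1 = 8.4729%, i.e. 8.47%.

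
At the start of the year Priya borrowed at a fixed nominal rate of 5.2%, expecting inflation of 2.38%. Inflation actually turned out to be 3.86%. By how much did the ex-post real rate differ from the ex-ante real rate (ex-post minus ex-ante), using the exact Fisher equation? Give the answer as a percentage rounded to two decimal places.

Ex-ante: (1 + 0.0520)/(1 + 0.0238) − 1 = 2.7544%
Ex-post: (1 + 0.0520)/(1 + 0.0386) − 1 = 1.2902%
Difference (ex-post − ex-ante) = -1.4642% → -1.46%.

-1.46%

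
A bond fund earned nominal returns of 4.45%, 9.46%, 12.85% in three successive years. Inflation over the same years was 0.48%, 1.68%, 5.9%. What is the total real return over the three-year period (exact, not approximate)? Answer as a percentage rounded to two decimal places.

19.25%

Nominal growth factor = 1.0445 × 1.0946 × 1.1285 = 1.290225
Price-level growth factor = 1.0048 × 1.0168 × 1.0590 = 1.081960
Real growth factor = 1.290225 / 1.081960 = 1.192489
Total real return = 1.192489 − 1 → 19.25%.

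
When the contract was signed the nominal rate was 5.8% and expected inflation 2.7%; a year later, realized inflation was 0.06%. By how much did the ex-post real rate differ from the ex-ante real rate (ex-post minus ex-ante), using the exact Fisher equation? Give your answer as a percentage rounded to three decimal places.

2.718%

Ex-ante: (1 + 0.0580)/(1 + 0.0270) − 1 = 3.0185%
Ex-post: (1 + 0.0580)/(1 + 0.0006) − 1 = 5.7366%
Difference (ex-post − ex-ante) = 2.7181% → 2.718%.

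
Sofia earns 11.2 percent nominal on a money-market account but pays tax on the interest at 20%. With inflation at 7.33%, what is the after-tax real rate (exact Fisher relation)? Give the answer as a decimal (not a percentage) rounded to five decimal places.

After-tax nominal return = 11.2% × (1 − 0.2) = 8.9600%.
1 + r = 1.08960 / 1.07330 = 1.015187
After-tax real rate = 1.015187 − 1 → 0.01519.

0.01519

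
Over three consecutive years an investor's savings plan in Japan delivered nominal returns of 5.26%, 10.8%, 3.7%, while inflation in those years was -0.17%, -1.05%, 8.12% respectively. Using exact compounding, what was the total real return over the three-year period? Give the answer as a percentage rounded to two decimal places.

Compound the nominal returns: 1.0526 × 1.1080 × 1.0370 = 1.209433.
Compound inflation: 0.9983 × 0.9895 × 1.0812 = 1.068029.
Deflate: 1.209433 / 1.068029 = 1.132398.
Total real return = 1.132398 − 1 → 13.24%.

13.24%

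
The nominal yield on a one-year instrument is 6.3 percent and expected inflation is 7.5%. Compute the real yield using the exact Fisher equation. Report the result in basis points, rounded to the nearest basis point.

-112 basis points

1 + r = 1.06300 / 1.07500 = 0.988837
r = 0.988837 − 1 = -1.1163%, i.e. -112 basis points.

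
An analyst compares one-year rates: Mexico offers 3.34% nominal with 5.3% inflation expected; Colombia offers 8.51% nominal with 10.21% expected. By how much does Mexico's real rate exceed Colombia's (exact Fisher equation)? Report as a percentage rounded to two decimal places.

-0.32%

Mexico: (1 + 0.0334)/(1 + 0.0530) − 1 = -1.8613%
Colombia: (1 + 0.0851)/(1 + 0.1021) − 1 = -1.5425%
Differential = -1.8613% − (-1.5425%) = -0.3188% → -0.32%.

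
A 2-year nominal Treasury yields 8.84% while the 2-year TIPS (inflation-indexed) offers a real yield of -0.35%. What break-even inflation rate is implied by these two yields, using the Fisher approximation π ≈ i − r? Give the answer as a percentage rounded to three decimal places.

π ≈ i − r = 8.84% − (-0.35%) → 9.190%.

9.190%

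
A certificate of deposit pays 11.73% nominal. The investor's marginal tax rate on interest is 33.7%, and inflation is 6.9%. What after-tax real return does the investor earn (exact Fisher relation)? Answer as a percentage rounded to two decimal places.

0.82%

After-tax nominal return = 11.73% × (1 − 0.337) = 7.77699%.
1 + r = 1.0777699 / 1.06900 = 1.008204
After-tax real rate = 1.008204 − 1 → 0.82%.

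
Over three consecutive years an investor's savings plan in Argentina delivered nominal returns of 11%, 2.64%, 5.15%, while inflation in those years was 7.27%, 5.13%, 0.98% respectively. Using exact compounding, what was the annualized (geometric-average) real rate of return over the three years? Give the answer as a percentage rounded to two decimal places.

1.70%

Nominal growth factor = 1.1100 × 1.0264 × 1.0515 = 1.19797816
Price-level growth factor = 1.0727 × 1.0513 × 1.0098 = 1.13878126
Real growth factor = 1.19797816 / 1.13878126 = 1.05198268
Annualized real rate = 1.05198268^(1/3) − 1 = 1.7036% → 1.70%.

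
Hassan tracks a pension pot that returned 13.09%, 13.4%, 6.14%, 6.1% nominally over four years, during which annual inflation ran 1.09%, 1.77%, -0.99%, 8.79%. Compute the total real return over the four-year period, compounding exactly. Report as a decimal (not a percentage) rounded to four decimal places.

0.3033

Compound the nominal returns: 1.1309 × 1.1340 × 1.0614 × 1.0610 = 1.444215.
Compound inflation: 1.0109 × 1.0177 × 0.9901 × 1.0879 = 1.108144.
Deflate: 1.444215 / 1.108144 = 1.303274.
Total real return = 1.303274 − 1 → 0.3033.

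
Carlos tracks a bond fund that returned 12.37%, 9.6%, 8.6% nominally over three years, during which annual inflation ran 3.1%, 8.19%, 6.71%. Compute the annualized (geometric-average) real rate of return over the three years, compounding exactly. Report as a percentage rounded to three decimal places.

Nominal growth factor = 1.1237 × 1.0960 × 1.0860 = 1.33749067
Price-level growth factor = 1.0310 × 1.0819 × 1.0671 = 1.19028485
Real growth factor = 1.33749067 / 1.19028485 = 1.12367276
Annualized real rate = 1.12367276^(1/3) − 1 = 3.9633% → 3.963%.

3.963%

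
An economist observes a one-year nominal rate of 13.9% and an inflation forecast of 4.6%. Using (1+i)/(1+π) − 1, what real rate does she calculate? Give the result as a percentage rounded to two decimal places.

1 + r = 1.13900 / 1.04600 = 1.088910
r = 1.088910 − 1 = 8.8910%, i.e. 8.89%.

8.89%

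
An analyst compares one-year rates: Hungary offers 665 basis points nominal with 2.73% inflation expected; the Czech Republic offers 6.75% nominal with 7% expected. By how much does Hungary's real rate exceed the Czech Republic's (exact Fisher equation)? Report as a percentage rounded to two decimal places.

4.05%

Hungary: (1 + 0.0665)/(1 + 0.0273) − 1 = 3.8158%
The Czech Republic: (1 + 0.0675)/(1 + 0.0700) − 1 = -0.2336%
Differential = 3.8158% − (-0.2336%) = 4.0495% → 4.05%.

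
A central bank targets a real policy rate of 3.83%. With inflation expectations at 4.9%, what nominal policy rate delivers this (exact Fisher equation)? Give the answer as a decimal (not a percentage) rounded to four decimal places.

0.0892

(1 + i) = (1 + r)(1 + π) = 1.03830 × 1.04900 = 1.0891767
i = 1.0891767 − 1, so the required nominal rate is 0.0892.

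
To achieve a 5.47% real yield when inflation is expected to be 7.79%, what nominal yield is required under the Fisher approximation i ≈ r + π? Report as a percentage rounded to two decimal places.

i ≈ r + π = 5.47% + 7.79% = 13.26%.

13.26%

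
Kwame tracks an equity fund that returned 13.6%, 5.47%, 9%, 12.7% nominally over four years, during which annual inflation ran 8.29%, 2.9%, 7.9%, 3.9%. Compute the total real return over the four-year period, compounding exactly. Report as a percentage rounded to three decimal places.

Compound the nominal returns: 1.1360 × 1.0547 × 1.0900 × 1.1270 = 1.471830.
Compound inflation: 1.0829 × 1.0290 × 1.0790 × 1.0390 = 1.249225.
Deflate: 1.471830 / 1.249225 = 1.178194.
Total real return = 1.178194 − 1 → 17.819%.

17.819%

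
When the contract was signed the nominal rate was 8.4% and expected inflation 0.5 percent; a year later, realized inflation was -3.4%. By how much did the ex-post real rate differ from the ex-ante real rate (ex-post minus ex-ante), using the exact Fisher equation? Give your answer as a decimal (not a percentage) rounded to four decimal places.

Ex-ante: (1 + 0.0840)/(1 + 0.0050) − 1 = 7.8607%
Ex-post: (1 + 0.0840)/(1 − 0.0340) − 1 = 12.2153%
Difference (ex-post − ex-ante) = 4.3546% → 0.0435.

0.0435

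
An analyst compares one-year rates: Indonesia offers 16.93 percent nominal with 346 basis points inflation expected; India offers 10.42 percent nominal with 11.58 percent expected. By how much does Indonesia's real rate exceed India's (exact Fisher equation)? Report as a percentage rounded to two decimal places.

14.06%

Indonesia: (1 + 0.1693)/(1 + 0.0346) − 1 = 13.0195%
India: (1 + 0.1042)/(1 + 0.1158) − 1 = -1.0396%
Differential = 13.0195% − (-1.0396%) = 14.0591% → 14.06%.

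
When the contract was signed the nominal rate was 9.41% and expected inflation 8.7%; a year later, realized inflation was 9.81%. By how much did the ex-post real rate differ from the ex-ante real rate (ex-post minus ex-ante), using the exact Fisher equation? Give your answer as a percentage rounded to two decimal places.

Ex-ante: (1 + 0.0941)/(1 + 0.0870) − 1 = 0.6532%
Ex-post: (1 + 0.0941)/(1 + 0.0981) − 1 = -0.3643%
Difference (ex-post − ex-ante) = -1.0174% → -1.02%.

-1.02%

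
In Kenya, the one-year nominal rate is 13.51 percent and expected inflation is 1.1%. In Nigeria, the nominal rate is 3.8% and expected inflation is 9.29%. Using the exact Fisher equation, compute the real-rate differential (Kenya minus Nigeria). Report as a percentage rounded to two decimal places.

17.30%

Kenya: (1 + 0.1351)/(1 + 0.0110) − 1 = 12.2750%
Nigeria: (1 + 0.0380)/(1 + 0.0929) − 1 = -5.0233%
Differential = 12.2750% − (-5.0233%) = 17.2983% → 17.30%.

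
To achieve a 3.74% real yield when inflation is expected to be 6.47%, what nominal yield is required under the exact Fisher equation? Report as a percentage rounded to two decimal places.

10.45%

(1 + i) = (1 + r)(1 + π) = 1.03740 × 1.06470 = 1.10451978
i = 1.10451978 − 1, so the required nominal rate is 10.45%.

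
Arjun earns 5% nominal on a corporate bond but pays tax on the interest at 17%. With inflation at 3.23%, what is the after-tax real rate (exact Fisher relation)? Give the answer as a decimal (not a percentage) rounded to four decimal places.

After-tax nominal return = 5% × (1 − 0.17) = 4.1500%.
1 + r = 1.04150 / 1.03230 = 1.008912
After-tax real rate = 1.008912 − 1 → 0.0089.

0.0089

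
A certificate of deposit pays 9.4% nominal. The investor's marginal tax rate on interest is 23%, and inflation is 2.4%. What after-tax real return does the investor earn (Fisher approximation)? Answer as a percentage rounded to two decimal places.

After-tax nominal return = 9.4% × (1 − 0.23) = 7.2380%.
r ≈ 7.2380% − 2.4% → 4.84%.

4.84%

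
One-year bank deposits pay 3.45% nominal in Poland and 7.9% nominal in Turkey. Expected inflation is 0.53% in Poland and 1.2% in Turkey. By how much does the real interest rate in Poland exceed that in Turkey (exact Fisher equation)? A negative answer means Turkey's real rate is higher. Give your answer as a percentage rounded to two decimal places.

-3.72%

Poland: (1 + 0.0345)/(1 + 0.0053) − 1 = 2.9046%
Turkey: (1 + 0.0790)/(1 + 0.0120) − 1 = 6.6206%
Differential = 2.9046% − 6.6206% = -3.7159% → -3.72%.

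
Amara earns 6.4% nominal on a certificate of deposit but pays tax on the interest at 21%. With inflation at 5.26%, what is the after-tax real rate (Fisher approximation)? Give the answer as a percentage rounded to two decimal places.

After-tax nominal return = 6.4% × (1 − 0.21) = 5.0560%.
r ≈ 5.0560% − 5.26% → -0.20%.

-0.20%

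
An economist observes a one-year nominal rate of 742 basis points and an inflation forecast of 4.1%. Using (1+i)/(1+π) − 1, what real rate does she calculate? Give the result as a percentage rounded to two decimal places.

By the Fisher relation, 1 + r = (1 + i)/(1 + π).
1 + r = 1.07420 / 1.04100 = 1.031892
r = 1.031892 − 1 = 3.1892%, i.e. 3.19%.

3.19%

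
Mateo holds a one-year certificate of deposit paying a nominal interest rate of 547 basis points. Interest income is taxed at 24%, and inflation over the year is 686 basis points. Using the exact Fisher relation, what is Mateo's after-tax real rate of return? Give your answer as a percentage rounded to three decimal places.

-2.529%

After-tax nominal return = 5.47% × (1 − 0.24) = 4.1572%.
1 + r = 1.041572 / 1.06860 = 0.974707
After-tax real rate = 0.974707 − 1 → -2.529%.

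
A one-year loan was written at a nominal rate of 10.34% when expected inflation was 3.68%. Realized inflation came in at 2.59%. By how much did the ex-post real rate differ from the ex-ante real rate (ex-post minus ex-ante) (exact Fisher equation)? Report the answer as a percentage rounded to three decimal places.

Ex-ante: (1 + 0.1034)/(1 + 0.0368) − 1 = 6.4236%
Ex-post: (1 + 0.1034)/(1 + 0.0259) − 1 = 7.5543%
Difference (ex-post − ex-ante) = 1.1307% → 1.131%.

1.131%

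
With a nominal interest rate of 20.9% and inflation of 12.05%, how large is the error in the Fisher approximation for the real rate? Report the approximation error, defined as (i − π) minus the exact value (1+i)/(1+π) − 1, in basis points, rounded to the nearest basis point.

Approximate: r ≈ 20.900% − 12.050% = 8.8500%
Exact: (1 + 0.2090)/(1 + 0.1205) − 1 = 7.8983%
Error = 8.8500% − 7.8983% = 0.9517% → 95 basis points.

95 basis points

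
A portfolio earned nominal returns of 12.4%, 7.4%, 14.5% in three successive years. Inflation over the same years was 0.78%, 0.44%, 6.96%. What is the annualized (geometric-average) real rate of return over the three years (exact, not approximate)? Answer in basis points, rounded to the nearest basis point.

848 basis points

Nominal growth factor = 1.1240 × 1.0740 × 1.1450 = 1.38221652
Price-level growth factor = 1.0078 × 1.0044 × 1.0696 = 1.08268583
Real growth factor = 1.38221652 / 1.08268583 = 1.27665522
Annualized real rate = 1.27665522^(1/3) − 1 = 8.4820% → 848 basis points.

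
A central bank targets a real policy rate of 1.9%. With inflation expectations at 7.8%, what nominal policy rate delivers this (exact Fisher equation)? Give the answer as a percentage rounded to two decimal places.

9.85%

(1 + i) = (1 + r)(1 + π) = 1.01900 × 1.07800 = 1.098482
i = 1.098482 − 1, so the required nominal rate is 9.85%.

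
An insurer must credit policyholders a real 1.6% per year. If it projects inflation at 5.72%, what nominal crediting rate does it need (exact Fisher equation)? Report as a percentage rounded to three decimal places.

(1 + i) = (1 + r)(1 + π) = 1.01600 × 1.05720 = 1.0741152
i = 1.0741152 − 1, so the required nominal rate is 7.412%.

7.412%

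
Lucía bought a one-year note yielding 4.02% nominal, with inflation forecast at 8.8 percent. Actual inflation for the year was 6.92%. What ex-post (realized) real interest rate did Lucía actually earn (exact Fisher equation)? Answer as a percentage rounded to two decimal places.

Ex-post: (1 + 0.0402)/(1 + 0.0692) − 1 = -2.7123%
So the realized real rate is -2.71%.

-2.71%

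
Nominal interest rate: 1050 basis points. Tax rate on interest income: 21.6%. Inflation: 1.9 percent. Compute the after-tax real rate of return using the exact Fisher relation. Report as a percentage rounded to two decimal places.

After-tax nominal return = 10.5% × (1 − 0.216) = 8.2320%.
1 + r = 1.08232 / 1.01900 = 1.062139
After-tax real rate = 1.062139 − 1 → 6.21%.

6.21%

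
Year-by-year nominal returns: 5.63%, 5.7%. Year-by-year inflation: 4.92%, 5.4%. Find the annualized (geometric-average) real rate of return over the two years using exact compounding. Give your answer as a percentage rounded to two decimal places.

0.48%

Nominal growth factor = 1.0563 × 1.0570 = 1.11650910
Price-level growth factor = 1.0492 × 1.0540 = 1.10585680
Real growth factor = 1.11650910 / 1.10585680 = 1.00963262
Annualized real rate = 1.00963262^(1/2) − 1 = 0.4805% → 0.48%.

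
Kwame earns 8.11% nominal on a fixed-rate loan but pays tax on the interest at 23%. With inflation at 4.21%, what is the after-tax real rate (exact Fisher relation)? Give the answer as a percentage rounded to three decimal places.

1.952%

After-tax nominal return = 8.11% × (1 − 0.23) = 6.2447%.
1 + r = 1.062447 / 1.04210 = 1.019524998
After-tax real rate = 1.019524998 − 1 → 1.952%.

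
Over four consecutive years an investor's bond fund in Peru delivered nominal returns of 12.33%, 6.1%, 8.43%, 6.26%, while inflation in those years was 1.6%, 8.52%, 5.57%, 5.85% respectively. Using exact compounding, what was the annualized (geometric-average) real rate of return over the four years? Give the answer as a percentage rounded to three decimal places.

Nominal growth factor = 1.1233 × 1.0610 × 1.0843 × 1.0626 = 1.37318930
Price-level growth factor = 1.0160 × 1.0852 × 1.0557 × 1.0585 = 1.23206856
Real growth factor = 1.37318930 / 1.23206856 = 1.11453968
Annualized real rate = 1.11453968^(1/4) − 1 = 2.7481% → 2.748%.

2.748%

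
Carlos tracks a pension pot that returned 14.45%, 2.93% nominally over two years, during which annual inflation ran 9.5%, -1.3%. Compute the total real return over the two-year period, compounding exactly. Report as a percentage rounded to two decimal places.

Nominal growth factor = 1.1445 × 1.0293 = 1.178034
Price-level growth factor = 1.0950 × 0.9870 = 1.080765
Real growth factor = 1.178034 / 1.080765 = 1.090000
Total real return = 1.090000 − 1 → 9.00%.

9.00%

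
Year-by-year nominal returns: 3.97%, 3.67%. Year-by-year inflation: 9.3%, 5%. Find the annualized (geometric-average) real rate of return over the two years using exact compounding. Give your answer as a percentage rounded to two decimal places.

Nominal growth factor = 1.0397 × 1.0367 = 1.07785699
Price-level growth factor = 1.0930 × 1.0500 = 1.14765000
Real growth factor = 1.07785699 / 1.14765000 = 0.93918615
Annualized real rate = 0.93918615^(1/2) − 1 = -3.0884% → -3.09%.

-3.09%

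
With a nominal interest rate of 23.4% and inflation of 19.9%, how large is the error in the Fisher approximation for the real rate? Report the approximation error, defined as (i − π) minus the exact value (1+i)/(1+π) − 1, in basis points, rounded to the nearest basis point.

58 basis points

Approximate: r ≈ 23.400% − 19.900% = 3.5000%
Exact: (1 + 0.2340)/(1 + 0.1990) − 1 = 2.9191%
Error = 3.5000% − 2.9191% = 0.5809% → 58 basis points.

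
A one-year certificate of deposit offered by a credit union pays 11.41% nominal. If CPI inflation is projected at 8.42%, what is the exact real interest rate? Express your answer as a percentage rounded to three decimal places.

By the Fisher equation, 1 + r = (1 + i)/(1 + π).
1 + r = 1.11410 / 1.08420 = 1.027578
r = 1.027578 − 1 = 2.7578%, i.e. 2.758%.

2.758%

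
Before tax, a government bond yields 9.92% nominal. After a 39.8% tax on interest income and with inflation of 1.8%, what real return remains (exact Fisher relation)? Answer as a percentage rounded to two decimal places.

4.10%

After-tax nominal return = 9.92% × (1 − 0.398) = 5.97184%.
1 + r = 1.0597184 / 1.01800 = 1.040981
After-tax real rate = 1.040981 − 1 → 4.10%.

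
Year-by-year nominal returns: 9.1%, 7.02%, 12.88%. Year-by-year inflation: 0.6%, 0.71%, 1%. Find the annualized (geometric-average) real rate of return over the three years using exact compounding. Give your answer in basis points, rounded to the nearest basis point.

880 basis points

Compound the nominal returns: 1.0910 × 1.0702 × 1.1288 = 1.31797356.
Compound inflation: 1.0060 × 1.0071 × 1.0100 = 1.02327403.
Deflate: 1.31797356 / 1.02327403 = 1.28799669.
Annualized real rate = 1.28799669^(1/3) − 1 = 8.8023% → 880 basis points.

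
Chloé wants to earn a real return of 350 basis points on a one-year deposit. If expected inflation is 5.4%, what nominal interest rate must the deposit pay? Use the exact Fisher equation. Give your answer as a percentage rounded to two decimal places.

9.09%

(1 + i) = (1 + r)(1 + π) = 1.03500 × 1.05400 = 1.09089
i = 1.09089 − 1, so the required nominal rate is 9.09%.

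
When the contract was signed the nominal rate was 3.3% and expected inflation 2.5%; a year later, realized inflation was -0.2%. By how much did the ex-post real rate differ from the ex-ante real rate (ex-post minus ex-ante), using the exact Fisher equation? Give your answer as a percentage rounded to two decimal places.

Ex-ante: (1 + 0.0330)/(1 + 0.0250) − 1 = 0.7805%
Ex-post: (1 + 0.0330)/(1 − 0.0020) − 1 = 3.5070%
Difference (ex-post − ex-ante) = 2.7265% → 2.73%.

2.73%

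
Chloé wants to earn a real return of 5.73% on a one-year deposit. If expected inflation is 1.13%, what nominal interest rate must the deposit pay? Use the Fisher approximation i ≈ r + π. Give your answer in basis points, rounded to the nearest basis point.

i ≈ r + π = 5.73% + 1.13% = 686 basis points.

686 basis points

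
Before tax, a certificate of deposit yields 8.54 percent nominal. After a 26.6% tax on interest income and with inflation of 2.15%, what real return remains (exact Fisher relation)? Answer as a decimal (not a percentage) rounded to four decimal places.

0.0403

After-tax nominal return = 8.54% × (1 − 0.266) = 6.26836%.
1 + r = 1.0626836 / 1.02150 = 1.040317
After-tax real rate = 1.040317 − 1 → 0.0403.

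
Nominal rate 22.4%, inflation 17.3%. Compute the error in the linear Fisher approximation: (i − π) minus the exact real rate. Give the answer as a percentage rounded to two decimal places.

Approximate: r ≈ 22.400% − 17.300% = 5.1000%
Exact: (1 + 0.2240)/(1 + 0.1730) − 1 = 4.3478%
Error = 5.1000% − 4.3478% = 0.7522% → 0.75%.

0.75%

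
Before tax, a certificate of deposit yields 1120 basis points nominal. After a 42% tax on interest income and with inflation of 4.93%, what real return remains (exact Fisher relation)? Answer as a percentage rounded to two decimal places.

1.49%

After-tax nominal return = 11.2% × (1 − 0.42) = 6.4960%.
1 + r = 1.06496 / 1.04930 = 1.014924
After-tax real rate = 1.014924 − 1 → 1.49%.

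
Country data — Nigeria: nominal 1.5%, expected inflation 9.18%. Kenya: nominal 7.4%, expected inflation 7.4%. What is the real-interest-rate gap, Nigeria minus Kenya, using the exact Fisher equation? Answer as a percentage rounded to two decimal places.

Nigeria: (1 + 0.0150)/(1 + 0.0918) − 1 = -7.0343%
Kenya: (1 + 0.0740)/(1 + 0.0740) − 1 = 0.0000%
Differential = -7.0343% − 0.0000% = -7.0343% → -7.03%.

-7.03%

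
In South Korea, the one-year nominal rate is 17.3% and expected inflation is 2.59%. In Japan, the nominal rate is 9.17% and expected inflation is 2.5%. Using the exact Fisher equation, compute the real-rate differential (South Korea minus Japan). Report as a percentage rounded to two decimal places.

South Korea: (1 + 0.1730)/(1 + 0.0259) − 1 = 14.3386%
Japan: (1 + 0.0917)/(1 + 0.0250) − 1 = 6.5073%
Differential = 14.3386% − 6.5073% = 7.8313% → 7.83%.

7.83%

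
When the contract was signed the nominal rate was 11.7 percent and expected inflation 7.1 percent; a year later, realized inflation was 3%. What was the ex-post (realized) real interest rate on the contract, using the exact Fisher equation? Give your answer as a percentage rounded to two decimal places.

8.45%

Ex-post: (1 + 0.1170)/(1 + 0.0300) − 1 = 8.4466%
So the realized real rate is 8.45%.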